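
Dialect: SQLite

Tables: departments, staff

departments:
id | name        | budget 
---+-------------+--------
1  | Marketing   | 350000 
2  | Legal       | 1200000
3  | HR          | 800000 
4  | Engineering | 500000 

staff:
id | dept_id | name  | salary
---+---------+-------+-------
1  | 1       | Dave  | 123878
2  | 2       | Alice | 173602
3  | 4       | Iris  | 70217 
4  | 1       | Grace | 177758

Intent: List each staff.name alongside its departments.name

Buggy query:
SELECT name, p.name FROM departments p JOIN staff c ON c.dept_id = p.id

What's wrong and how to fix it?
Bug: 'name' exists in both joined tables, so the database can't tell which one is meant

Fix: Prefix ambiguous columns with the table alias

Corrected query:
SELECT c.name, p.name FROM departments p JOIN staff c ON c.dept_id = p.id

Result:
name  | name       
------+------------
Dave  | Marketing  
Alice | Legal      
Iris  | Engineering
Grace | Marketing  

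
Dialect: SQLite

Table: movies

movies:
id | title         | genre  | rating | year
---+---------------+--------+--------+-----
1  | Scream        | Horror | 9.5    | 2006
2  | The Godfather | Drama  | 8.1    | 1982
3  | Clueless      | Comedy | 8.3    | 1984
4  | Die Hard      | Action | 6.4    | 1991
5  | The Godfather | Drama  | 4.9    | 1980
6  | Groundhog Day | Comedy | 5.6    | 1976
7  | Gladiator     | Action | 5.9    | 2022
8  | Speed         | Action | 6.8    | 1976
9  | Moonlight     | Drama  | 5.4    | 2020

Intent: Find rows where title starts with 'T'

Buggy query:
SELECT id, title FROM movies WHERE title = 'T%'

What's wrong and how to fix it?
Bug: Wildcards only work with LIKE; '=' treats '%' as a literal character

Fix: Replace '=' with LIKE so 'T%' is treated as a pattern

Corrected query:
SELECT id, title FROM movies WHERE title LIKE 'T%'

Result:
id | title        
---+--------------
2  | The Godfather
5  | The Godfather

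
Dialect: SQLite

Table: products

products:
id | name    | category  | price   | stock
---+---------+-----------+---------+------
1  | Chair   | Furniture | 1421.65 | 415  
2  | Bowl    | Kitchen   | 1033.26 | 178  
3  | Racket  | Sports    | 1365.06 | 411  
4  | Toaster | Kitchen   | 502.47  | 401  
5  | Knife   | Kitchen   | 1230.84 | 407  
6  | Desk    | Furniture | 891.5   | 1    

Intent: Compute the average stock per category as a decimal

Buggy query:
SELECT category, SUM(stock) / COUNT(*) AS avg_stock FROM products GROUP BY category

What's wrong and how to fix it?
Bug: Both operands are integers, so '/' performs integer division and truncates

Fix: Cast one side to REAL so the division keeps the fractional part

Corrected query:
SELECT category, SUM(stock) * 1.0 / COUNT(*) AS avg_stock FROM products GROUP BY category

Result:
category  | avg_stock 
----------+-----------
Furniture | 208       
Kitchen   | 328.666667
Sports    | 411       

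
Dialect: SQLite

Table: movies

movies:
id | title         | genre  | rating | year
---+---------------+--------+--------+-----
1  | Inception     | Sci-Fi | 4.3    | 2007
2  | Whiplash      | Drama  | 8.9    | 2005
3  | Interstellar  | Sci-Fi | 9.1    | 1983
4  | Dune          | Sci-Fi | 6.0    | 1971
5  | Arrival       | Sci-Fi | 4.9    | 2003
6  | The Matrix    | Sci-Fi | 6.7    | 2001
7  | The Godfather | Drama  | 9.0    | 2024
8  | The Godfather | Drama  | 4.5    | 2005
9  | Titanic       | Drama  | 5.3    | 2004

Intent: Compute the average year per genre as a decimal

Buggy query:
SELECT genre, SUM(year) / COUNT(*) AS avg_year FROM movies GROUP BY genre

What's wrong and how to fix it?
Bug: SUM(year) and COUNT(*) are both integers; the division truncates the fractional part

Fix: Multiply by 1.0 (or CAST to REAL) to force floating-point division

Corrected query:
SELECT genre, SUM(year) * 1.0 / COUNT(*) AS avg_year FROM movies GROUP BY genre

Result:
genre  | avg_year
-------+---------
Drama  | 2009.5  
Sci-Fi | 1993    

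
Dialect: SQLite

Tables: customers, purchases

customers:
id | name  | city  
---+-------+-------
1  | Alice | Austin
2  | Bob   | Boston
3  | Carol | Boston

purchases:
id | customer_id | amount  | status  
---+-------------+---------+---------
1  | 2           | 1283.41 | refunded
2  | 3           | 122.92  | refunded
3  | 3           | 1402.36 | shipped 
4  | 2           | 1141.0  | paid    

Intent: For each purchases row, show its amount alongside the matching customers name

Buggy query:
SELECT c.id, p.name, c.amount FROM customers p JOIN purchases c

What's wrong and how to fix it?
Bug: JOIN with no ON clause produces a cartesian product; every purchases row pairs with every customers row

Fix: Specify the join condition linking the foreign key to the parent id

Corrected query:
SELECT c.id, p.name, c.amount FROM customers p JOIN purchases c ON c.customer_id = p.id

Result:
id | name  | amount 
---+-------+--------
1  | Bob   | 1283.41
2  | Carol | 122.92 
3  | Carol | 1402.36
4  | Bob   | 1141   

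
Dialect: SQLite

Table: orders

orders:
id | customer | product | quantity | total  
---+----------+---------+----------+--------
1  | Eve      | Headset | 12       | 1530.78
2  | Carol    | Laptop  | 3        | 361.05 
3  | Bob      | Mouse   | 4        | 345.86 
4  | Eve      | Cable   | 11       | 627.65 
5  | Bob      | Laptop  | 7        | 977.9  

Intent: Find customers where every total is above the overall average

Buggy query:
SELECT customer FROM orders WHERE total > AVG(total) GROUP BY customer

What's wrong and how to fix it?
Bug: WHERE evaluates per row before aggregation, so AVG() is unavailable

Fix: Compute the overall average in a scalar subquery and compare each group's MIN against it in HAVING

Corrected query:
SELECT customer FROM orders GROUP BY customer HAVING MIN(total) > (SELECT AVG(total) FROM orders)

Result:
(no rows)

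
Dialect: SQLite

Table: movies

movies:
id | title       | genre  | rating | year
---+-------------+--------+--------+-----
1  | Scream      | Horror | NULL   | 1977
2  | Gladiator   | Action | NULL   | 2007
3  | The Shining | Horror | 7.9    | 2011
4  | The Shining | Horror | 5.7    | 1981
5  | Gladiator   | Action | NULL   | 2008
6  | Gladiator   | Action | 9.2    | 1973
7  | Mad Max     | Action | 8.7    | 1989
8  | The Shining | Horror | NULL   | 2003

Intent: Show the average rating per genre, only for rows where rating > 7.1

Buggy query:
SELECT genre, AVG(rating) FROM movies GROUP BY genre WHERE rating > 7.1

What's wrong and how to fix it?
Bug: Row-level WHERE must come before GROUP BY in the clause order

Fix: Place WHERE between FROM and GROUP BY

Corrected query:
SELECT genre, AVG(rating) FROM movies WHERE rating > 7.1 GROUP BY genre

Result:
genre  | AVG(rating)
-------+------------
Action | 8.95       
Horror | 7.9        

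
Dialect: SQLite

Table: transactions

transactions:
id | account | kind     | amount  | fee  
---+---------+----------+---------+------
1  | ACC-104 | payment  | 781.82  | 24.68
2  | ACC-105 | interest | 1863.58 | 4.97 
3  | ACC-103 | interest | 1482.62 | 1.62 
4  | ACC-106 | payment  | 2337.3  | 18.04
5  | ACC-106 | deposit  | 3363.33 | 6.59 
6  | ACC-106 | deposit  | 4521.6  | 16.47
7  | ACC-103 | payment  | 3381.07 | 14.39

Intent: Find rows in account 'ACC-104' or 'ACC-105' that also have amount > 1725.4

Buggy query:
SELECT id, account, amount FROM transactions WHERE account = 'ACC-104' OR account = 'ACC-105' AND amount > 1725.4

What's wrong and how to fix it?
Bug: Without parentheses, AND is evaluated before OR, so the amount filter only applies to the 'ACC-105' branch

Fix: Group the OR with parentheses (or use IN), then AND the threshold

Corrected query:
SELECT id, account, amount FROM transactions WHERE (account = 'ACC-104' OR account = 'ACC-105') AND amount > 1725.4

Result:
id | account | amount 
---+---------+--------
2  | ACC-105 | 1863.58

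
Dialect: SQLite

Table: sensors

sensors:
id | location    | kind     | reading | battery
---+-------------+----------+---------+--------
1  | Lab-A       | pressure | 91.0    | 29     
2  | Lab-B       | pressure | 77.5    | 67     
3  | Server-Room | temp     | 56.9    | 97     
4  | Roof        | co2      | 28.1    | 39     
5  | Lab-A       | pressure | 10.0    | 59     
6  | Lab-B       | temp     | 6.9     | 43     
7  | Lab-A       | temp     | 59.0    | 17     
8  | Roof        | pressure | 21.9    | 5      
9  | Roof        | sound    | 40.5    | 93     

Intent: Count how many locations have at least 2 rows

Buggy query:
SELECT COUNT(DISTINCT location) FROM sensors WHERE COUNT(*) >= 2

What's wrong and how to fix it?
Bug: WHERE filters individual rows, not groups, so a group-level COUNT is invalid there

Fix: Group first with HAVING COUNT(*) >= 2, then COUNT the resulting groups

Corrected query:
SELECT COUNT(*) FROM (SELECT location FROM sensors GROUP BY location HAVING COUNT(*) >= 2)

Result:
COUNT(*)
--------
3       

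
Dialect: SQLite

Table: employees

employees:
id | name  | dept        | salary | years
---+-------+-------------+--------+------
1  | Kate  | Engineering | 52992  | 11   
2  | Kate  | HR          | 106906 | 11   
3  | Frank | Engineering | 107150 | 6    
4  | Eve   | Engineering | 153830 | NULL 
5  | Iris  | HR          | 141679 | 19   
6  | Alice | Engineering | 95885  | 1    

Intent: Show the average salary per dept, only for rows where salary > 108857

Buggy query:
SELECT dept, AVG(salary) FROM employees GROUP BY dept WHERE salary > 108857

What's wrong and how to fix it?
Bug: Row-level WHERE must come before GROUP BY in the clause order

Fix: Move the WHERE clause before GROUP BY

Corrected query:
SELECT dept, AVG(salary) FROM employees WHERE salary > 108857 GROUP BY dept

Result:
dept        | AVG(salary)
------------+------------
Engineering | 153830     
HR          | 141679     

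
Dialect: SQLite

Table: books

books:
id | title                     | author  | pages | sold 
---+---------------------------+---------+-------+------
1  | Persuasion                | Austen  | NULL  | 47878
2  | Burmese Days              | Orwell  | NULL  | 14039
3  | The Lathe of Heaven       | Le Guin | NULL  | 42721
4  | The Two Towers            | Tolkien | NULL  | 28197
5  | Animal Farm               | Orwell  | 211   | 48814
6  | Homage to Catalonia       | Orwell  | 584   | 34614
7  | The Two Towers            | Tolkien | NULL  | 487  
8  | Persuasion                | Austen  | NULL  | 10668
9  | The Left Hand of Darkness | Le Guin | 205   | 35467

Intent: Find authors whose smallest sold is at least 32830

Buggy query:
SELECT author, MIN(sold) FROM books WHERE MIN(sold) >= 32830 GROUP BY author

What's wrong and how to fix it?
Bug: MIN() in WHERE is a misuse of aggregate

Fix: Use HAVING for the per-group MIN condition

Corrected query:
SELECT author, MIN(sold) FROM books GROUP BY author HAVING MIN(sold) >= 32830

Result:
author  | MIN(sold)
--------+----------
Le Guin | 35467    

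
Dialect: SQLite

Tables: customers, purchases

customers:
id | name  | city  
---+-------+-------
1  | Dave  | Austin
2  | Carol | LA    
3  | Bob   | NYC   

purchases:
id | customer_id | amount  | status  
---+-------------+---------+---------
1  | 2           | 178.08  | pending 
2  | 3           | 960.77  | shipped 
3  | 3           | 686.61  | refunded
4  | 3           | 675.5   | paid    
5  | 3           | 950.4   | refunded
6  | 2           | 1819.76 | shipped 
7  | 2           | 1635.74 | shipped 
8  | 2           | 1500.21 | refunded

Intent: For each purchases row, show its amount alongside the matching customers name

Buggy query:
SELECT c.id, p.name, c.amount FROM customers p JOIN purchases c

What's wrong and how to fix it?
Bug: JOIN with no ON clause produces a cartesian product; every purchases row pairs with every customers row

Fix: Specify the join condition linking the foreign key to the parent id

Corrected query:
SELECT c.id, p.name, c.amount FROM customers p JOIN purchases c ON c.customer_id = p.id

Result:
id | name  | amount 
---+-------+--------
1  | Carol | 178.08 
2  | Bob   | 960.77 
3  | Bob   | 686.61 
4  | Bob   | 675.5  
5  | Bob   | 950.4  
6  | Carol | 1819.76
7  | Carol | 1635.74
8  | Carol | 1500.21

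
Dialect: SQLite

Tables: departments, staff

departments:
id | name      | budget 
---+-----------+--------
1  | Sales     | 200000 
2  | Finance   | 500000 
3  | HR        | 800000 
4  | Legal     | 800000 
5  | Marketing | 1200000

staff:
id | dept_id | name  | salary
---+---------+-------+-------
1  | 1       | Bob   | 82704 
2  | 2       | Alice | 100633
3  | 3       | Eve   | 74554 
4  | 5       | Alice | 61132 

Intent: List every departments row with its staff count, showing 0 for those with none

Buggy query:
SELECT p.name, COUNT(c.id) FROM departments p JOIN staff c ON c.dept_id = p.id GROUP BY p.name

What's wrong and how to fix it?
Bug: An inner join excludes parents with zero children

Fix: Use LEFT JOIN so parents without children still appear (COUNT(c.id) gives 0)

Corrected query:
SELECT p.name, COUNT(c.id) FROM departments p LEFT JOIN staff c ON c.dept_id = p.id GROUP BY p.name

Result:
name      | COUNT(c.id)
----------+------------
Finance   | 1          
HR        | 1          
Legal     | 0          
Marketing | 1          
Sales     | 1          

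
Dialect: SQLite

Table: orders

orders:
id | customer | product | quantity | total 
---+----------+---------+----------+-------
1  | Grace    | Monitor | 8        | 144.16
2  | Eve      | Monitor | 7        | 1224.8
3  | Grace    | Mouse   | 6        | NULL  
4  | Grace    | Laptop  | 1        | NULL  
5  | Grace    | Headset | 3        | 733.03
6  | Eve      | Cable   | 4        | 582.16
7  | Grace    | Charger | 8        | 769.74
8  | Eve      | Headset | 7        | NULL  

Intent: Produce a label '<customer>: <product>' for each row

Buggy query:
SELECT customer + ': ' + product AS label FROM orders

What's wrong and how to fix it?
Bug: SQLite uses || for string concatenation; + coerces text to numbers (yielding 0)

Fix: Replace + with || to concatenate text

Corrected query:
SELECT customer || ': ' || product AS label FROM orders

Result:
label         
--------------
Grace: Monitor
Eve: Monitor  
Grace: Mouse  
Grace: Laptop 
Grace: Headset
Eve: Cable    
Grace: Charger
Eve: Headset  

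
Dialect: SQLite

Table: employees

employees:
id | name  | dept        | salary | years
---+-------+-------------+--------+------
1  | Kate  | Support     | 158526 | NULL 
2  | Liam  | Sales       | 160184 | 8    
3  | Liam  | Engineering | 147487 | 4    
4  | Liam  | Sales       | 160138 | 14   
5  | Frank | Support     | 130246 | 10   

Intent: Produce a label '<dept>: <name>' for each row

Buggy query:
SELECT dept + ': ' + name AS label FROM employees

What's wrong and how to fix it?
Bug: '+' is numeric addition; on text columns SQLite converts them to 0 instead of concatenating

Fix: Replace + with || to concatenate text

Corrected query:
SELECT dept || ': ' || name AS label FROM employees

Result:
label            
-----------------
Support: Kate    
Sales: Liam      
Engineering: Liam
Sales: Liam      
Support: Frank   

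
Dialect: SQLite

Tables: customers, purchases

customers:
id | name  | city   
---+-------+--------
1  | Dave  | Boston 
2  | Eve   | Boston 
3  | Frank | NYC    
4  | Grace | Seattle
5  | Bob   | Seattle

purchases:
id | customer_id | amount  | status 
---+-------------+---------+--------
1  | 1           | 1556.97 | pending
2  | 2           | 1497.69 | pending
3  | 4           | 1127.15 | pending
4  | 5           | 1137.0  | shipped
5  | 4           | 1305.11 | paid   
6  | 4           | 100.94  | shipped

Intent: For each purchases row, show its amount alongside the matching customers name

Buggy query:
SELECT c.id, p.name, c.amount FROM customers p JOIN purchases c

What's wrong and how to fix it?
Bug: Missing join condition: each purchases row is matched to all customers rows instead of just its own

Fix: Add ON c.customer_id = p.id to the JOIN

Corrected query:
SELECT c.id, p.name, c.amount FROM customers p JOIN purchases c ON c.customer_id = p.id

Result:
id | name  | amount 
---+-------+--------
1  | Dave  | 1556.97
2  | Eve   | 1497.69
3  | Grace | 1127.15
4  | Bob   | 1137   
5  | Grace | 1305.11
6  | Grace | 100.94 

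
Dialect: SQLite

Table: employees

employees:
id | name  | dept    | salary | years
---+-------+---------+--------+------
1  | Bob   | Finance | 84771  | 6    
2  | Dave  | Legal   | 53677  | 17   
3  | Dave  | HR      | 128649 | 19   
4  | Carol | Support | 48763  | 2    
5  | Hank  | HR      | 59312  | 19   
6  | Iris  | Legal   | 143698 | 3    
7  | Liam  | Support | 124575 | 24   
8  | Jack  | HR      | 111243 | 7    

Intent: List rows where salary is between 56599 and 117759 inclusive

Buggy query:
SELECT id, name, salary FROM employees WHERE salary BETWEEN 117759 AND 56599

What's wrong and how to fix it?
Bug: The bounds are reversed; BETWEEN a AND b requires a <= b to match anything

Fix: Swap the bounds so the smaller value comes first

Corrected query:
SELECT id, name, salary FROM employees WHERE salary BETWEEN 56599 AND 117759

Result:
id | name | salary
---+------+-------
1  | Bob  | 84771 
5  | Hank | 59312 
8  | Jack | 111243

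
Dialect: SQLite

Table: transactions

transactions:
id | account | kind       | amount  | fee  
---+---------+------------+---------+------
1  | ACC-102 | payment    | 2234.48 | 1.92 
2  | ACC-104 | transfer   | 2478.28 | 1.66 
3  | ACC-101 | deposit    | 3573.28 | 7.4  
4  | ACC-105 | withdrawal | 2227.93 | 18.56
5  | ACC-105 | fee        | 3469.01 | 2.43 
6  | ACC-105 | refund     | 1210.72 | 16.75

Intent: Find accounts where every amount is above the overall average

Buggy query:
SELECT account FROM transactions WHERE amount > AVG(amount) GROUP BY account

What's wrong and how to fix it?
Bug: WHERE evaluates per row before aggregation, so AVG() is unavailable

Fix: Compute the overall average in a scalar subquery and compare each group's MIN against it in HAVING

Corrected query:
SELECT account FROM transactions GROUP BY account HAVING MIN(amount) > (SELECT AVG(amount) FROM transactions)

Result:
account
-------
ACC-101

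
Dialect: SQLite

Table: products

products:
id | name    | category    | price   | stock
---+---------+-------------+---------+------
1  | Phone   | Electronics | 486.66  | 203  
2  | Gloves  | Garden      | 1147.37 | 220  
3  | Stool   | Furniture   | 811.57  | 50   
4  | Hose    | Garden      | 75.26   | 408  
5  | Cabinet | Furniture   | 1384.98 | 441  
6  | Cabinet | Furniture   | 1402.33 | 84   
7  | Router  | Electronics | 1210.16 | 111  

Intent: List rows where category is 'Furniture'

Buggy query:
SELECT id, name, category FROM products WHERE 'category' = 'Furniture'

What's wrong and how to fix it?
Bug: Single quotes denote string literals in SQL; the column name is being compared as a constant string

Fix: Remove the quotes around the column name (or use double quotes for an identifier)

Corrected query:
SELECT id, name, category FROM products WHERE category = 'Furniture'

Result:
id | name    | category 
---+---------+----------
3  | Stool   | Furniture
5  | Cabinet | Furniture
6  | Cabinet | Furniture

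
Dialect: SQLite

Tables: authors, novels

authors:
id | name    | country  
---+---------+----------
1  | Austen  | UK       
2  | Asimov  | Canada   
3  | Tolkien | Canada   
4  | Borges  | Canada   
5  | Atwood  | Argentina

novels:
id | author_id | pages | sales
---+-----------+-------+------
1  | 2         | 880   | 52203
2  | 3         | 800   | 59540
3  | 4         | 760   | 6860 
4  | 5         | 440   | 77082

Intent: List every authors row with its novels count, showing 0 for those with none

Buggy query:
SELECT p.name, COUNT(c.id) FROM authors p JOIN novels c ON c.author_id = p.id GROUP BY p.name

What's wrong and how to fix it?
Bug: An inner join excludes parents with zero children

Fix: Use LEFT JOIN so parents without children still appear (COUNT(c.id) gives 0)

Corrected query:
SELECT p.name, COUNT(c.id) FROM authors p LEFT JOIN novels c ON c.author_id = p.id GROUP BY p.name

Result:
name    | COUNT(c.id)
--------+------------
Asimov  | 1          
Atwood  | 1          
Austen  | 0          
Borges  | 1          
Tolkien | 1          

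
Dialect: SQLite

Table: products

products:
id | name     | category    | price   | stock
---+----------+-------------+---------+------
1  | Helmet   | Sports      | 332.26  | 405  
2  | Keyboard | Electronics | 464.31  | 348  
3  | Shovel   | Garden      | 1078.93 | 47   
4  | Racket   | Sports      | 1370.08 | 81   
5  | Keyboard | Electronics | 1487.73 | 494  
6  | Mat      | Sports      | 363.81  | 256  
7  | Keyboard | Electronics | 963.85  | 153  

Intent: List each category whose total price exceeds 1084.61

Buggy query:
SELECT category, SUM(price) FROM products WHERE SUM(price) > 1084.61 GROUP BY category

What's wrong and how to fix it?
Bug: SUM(price) is an aggregate, but WHERE filters rows before aggregation

Fix: Move the aggregate condition to a HAVING clause

Corrected query:
SELECT category, SUM(price) FROM products GROUP BY category HAVING SUM(price) > 1084.61

Result:
category    | SUM(price)
------------+-----------
Electronics | 2915.89   
Sports      | 2066.15   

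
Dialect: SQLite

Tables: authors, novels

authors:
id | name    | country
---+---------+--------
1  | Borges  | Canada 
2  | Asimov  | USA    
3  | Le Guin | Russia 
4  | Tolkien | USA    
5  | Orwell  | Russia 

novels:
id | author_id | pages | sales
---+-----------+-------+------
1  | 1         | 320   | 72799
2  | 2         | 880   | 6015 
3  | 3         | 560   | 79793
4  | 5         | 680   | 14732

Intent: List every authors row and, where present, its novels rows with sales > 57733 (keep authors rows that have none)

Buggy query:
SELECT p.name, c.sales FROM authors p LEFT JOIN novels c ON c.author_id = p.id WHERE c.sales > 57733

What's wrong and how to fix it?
Bug: Filtering c.sales in WHERE discards the NULL rows produced by LEFT JOIN, turning it into an inner join

Fix: Move the right-table condition into the ON clause so unmatched parents are kept

Corrected query:
SELECT p.name, c.sales FROM authors p LEFT JOIN novels c ON c.author_id = p.id AND c.sales > 57733

Result:
name    | sales
--------+------
Borges  | 72799
Asimov  | NULL 
Le Guin | 79793
Tolkien | NULL 
Orwell  | NULL 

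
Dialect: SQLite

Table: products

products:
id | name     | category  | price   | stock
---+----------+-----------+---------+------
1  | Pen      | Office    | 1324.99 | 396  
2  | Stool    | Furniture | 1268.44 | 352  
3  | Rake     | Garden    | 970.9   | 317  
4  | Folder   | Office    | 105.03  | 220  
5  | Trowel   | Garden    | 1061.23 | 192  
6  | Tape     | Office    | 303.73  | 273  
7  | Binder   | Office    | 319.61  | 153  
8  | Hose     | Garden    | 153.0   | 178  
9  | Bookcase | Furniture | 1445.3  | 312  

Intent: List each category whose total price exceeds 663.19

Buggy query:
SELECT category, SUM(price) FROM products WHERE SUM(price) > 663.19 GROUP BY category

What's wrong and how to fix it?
Bug: Aggregate functions cannot appear in a WHERE clause

Fix: Move the aggregate condition to a HAVING clause

Corrected query:
SELECT category, SUM(price) FROM products GROUP BY category HAVING SUM(price) > 663.19

Result:
category  | SUM(price)
----------+-----------
Furniture | 2713.74   
Garden    | 2185.13   
Office    | 2053.36   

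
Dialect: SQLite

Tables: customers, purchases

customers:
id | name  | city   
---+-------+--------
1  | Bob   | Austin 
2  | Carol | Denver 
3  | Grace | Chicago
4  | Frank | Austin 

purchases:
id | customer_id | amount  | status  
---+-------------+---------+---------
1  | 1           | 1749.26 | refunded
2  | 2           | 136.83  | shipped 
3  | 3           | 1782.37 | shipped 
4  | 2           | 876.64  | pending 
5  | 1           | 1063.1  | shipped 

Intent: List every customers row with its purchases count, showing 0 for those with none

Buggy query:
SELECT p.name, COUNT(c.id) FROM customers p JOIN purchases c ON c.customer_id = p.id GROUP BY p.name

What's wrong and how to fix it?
Bug: An inner join excludes parents with zero children

Fix: Use LEFT JOIN so parents without children still appear (COUNT(c.id) gives 0)

Corrected query:
SELECT p.name, COUNT(c.id) FROM customers p LEFT JOIN purchases c ON c.customer_id = p.id GROUP BY p.name

Result:
name  | COUNT(c.id)
------+------------
Bob   | 2          
Carol | 2          
Frank | 0          
Grace | 1          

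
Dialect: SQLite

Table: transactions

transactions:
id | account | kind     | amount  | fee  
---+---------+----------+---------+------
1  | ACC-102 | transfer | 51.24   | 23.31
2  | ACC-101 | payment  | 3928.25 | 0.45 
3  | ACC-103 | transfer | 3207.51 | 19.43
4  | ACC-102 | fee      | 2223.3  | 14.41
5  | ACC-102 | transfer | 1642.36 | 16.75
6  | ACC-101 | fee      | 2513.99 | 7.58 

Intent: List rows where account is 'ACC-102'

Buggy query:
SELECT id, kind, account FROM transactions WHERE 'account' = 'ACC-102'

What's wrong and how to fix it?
Bug: Single quotes denote string literals in SQL; the column name is being compared as a constant string

Fix: Reference the column as account without single quotes

Corrected query:
SELECT id, kind, account FROM transactions WHERE account = 'ACC-102'

Result:
id | kind     | account
---+----------+--------
1  | transfer | ACC-102
4  | fee      | ACC-102
5  | transfer | ACC-102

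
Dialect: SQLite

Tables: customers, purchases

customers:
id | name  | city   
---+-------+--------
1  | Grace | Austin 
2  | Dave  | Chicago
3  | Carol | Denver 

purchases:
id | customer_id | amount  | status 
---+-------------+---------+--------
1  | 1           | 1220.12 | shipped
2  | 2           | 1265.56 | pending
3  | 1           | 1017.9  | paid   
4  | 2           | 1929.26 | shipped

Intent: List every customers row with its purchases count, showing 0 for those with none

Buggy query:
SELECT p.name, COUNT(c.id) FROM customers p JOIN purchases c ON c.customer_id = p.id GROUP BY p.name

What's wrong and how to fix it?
Bug: An inner join excludes parents with zero children

Fix: Switch to LEFT JOIN to retain unmatched parent rows

Corrected query:
SELECT p.name, COUNT(c.id) FROM customers p LEFT JOIN purchases c ON c.customer_id = p.id GROUP BY p.name

Result:
name  | COUNT(c.id)
------+------------
Carol | 0          
Dave  | 2          
Grace | 2          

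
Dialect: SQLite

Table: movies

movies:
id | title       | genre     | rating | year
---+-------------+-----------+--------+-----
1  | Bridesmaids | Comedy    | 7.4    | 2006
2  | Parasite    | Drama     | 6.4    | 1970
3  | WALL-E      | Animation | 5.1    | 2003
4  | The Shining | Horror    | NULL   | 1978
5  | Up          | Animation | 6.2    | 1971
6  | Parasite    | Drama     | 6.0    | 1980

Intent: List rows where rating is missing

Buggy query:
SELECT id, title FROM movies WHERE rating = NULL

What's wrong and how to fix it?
Bug: Comparing to NULL with '=' never matches; NULL = NULL is unknown, not true

Fix: Use IS NULL to test for NULL

Corrected query:
SELECT id, title FROM movies WHERE rating IS NULL

Result:
id | title      
---+------------
4  | The Shining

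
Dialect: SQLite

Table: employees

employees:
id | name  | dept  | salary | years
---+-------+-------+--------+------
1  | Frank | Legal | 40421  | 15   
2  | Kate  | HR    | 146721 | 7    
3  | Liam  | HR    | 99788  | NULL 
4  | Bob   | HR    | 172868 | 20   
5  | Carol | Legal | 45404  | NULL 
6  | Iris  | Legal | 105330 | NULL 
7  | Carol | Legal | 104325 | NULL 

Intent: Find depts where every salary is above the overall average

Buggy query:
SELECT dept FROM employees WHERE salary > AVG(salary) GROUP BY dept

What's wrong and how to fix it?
Bug: AVG() is an aggregate; it can't sit directly in WHERE

Fix: Compute the overall average in a scalar subquery and compare each group's MIN against it in HAVING

Corrected query:
SELECT dept FROM employees GROUP BY dept HAVING MIN(salary) > (SELECT AVG(salary) FROM employees)

Result:
(no rows)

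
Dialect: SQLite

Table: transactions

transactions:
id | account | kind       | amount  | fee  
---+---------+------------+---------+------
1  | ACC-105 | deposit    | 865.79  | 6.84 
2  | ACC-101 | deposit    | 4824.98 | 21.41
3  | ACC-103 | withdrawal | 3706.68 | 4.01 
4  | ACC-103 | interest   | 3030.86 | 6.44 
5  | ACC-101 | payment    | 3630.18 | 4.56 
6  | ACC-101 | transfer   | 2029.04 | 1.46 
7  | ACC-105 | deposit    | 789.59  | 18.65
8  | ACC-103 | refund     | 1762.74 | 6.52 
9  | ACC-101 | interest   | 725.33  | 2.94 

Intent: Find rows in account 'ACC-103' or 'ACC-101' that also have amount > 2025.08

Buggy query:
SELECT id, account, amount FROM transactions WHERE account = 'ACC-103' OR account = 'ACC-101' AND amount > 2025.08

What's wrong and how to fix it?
Bug: Without parentheses, AND is evaluated before OR, so the amount filter only applies to the 'ACC-101' branch

Fix: Group the OR with parentheses (or use IN), then AND the threshold

Corrected query:
SELECT id, account, amount FROM transactions WHERE (account = 'ACC-103' OR account = 'ACC-101') AND amount > 2025.08

Result:
id | account | amount 
---+---------+--------
2  | ACC-101 | 4824.98
3  | ACC-103 | 3706.68
4  | ACC-103 | 3030.86
5  | ACC-101 | 3630.18
6  | ACC-101 | 2029.04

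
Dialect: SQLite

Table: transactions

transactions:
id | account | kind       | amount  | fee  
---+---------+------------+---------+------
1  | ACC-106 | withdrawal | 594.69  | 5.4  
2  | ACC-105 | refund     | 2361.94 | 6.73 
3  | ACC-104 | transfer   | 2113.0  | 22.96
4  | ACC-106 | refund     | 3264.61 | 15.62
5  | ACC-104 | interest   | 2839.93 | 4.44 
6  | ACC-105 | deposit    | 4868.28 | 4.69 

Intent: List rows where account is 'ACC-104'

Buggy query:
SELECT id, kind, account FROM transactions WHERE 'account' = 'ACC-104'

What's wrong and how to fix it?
Bug: Single quotes denote string literals in SQL; the column name is being compared as a constant string

Fix: Remove the quotes around the column name (or use double quotes for an identifier)

Corrected query:
SELECT id, kind, account FROM transactions WHERE account = 'ACC-104'

Result:
id | kind     | account
---+----------+--------
3  | transfer | ACC-104
5  | interest | ACC-104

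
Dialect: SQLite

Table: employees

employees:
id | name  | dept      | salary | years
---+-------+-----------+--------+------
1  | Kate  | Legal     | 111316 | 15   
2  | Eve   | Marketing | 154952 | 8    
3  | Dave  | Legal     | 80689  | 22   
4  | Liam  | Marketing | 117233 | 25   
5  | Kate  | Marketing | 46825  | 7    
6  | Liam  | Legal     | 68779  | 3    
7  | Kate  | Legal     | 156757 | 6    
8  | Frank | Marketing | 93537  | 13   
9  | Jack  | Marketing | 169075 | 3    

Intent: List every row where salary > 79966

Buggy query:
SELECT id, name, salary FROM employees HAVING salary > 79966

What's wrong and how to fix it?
Bug: This is a non-aggregate query (no GROUP BY, no aggregates), so in SQLite the HAVING clause is invalid here; a row-level condition belongs in WHERE

Fix: Use WHERE for row-level filtering

Corrected query:
SELECT id, name, salary FROM employees WHERE salary > 79966

Result:
id | name  | salary
---+-------+-------
1  | Kate  | 111316
2  | Eve   | 154952
3  | Dave  | 80689 
4  | Liam  | 117233
7  | Kate  | 156757
8  | Frank | 93537 
9  | Jack  | 169075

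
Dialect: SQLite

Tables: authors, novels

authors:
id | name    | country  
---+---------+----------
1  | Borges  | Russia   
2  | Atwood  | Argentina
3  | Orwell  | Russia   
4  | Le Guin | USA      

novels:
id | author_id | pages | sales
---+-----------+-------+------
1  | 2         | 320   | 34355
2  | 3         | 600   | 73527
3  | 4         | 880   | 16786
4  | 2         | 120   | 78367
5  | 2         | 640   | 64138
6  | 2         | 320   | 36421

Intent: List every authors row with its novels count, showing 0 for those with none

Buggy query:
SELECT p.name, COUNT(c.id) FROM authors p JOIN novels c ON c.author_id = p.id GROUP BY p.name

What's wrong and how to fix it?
Bug: INNER JOIN drops authors rows that have no matching novels rows

Fix: Use LEFT JOIN so parents without children still appear (COUNT(c.id) gives 0)

Corrected query:
SELECT p.name, COUNT(c.id) FROM authors p LEFT JOIN novels c ON c.author_id = p.id GROUP BY p.name

Result:
name    | COUNT(c.id)
--------+------------
Atwood  | 4          
Borges  | 0          
Le Guin | 1          
Orwell  | 1          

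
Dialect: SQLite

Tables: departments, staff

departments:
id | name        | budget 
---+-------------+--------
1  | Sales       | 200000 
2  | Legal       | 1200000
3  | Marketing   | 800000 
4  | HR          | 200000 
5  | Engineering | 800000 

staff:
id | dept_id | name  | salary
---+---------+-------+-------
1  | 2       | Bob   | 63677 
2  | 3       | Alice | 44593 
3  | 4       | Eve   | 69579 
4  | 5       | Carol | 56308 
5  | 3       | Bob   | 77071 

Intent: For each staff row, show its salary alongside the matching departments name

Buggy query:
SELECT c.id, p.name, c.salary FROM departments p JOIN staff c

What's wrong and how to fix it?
Bug: Missing join condition: each staff row is matched to all departments rows instead of just its own

Fix: Specify the join condition linking the foreign key to the parent id

Corrected query:
SELECT c.id, p.name, c.salary FROM departments p JOIN staff c ON c.dept_id = p.id

Result:
id | name        | salary
---+-------------+-------
1  | Legal       | 63677 
2  | Marketing   | 44593 
3  | HR          | 69579 
4  | Engineering | 56308 
5  | Marketing   | 77071 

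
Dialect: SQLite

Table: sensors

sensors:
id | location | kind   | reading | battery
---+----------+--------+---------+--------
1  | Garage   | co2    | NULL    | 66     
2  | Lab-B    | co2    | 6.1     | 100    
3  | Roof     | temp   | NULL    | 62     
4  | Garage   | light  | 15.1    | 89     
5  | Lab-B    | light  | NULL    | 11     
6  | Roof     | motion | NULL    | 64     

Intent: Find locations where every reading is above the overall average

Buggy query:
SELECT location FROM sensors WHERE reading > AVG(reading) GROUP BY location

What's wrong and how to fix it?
Bug: WHERE evaluates per row before aggregation, so AVG() is unavailable

Fix: Use a subquery for AVG and a HAVING MIN(...) filter so the condition holds for every row in the group

Corrected query:
SELECT location FROM sensors GROUP BY location HAVING MIN(reading) > (SELECT AVG(reading) FROM sensors)

Result:
location
--------
Garage  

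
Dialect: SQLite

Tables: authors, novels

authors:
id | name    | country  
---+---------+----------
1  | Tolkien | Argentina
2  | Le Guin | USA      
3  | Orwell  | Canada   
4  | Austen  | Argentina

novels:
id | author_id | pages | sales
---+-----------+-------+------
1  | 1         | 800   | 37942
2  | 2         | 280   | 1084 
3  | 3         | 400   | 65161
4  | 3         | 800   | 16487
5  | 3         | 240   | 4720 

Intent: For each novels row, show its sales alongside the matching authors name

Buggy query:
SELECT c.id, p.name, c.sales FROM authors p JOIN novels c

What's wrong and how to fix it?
Bug: JOIN with no ON clause produces a cartesian product; every novels row pairs with every authors row

Fix: Add ON c.author_id = p.id to the JOIN

Corrected query:
SELECT c.id, p.name, c.sales FROM authors p JOIN novels c ON c.author_id = p.id

Result:
id | name    | sales
---+---------+------
1  | Tolkien | 37942
2  | Le Guin | 1084 
3  | Orwell  | 65161
4  | Orwell  | 16487
5  | Orwell  | 4720 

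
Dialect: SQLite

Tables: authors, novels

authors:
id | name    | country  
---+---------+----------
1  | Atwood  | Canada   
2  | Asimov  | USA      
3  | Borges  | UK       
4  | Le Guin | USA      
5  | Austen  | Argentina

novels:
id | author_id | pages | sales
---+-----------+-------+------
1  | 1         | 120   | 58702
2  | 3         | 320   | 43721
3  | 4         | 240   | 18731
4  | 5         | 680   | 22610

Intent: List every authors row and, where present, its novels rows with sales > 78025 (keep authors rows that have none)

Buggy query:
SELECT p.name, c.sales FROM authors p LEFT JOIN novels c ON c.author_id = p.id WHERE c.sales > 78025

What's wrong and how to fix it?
Bug: Filtering c.sales in WHERE discards the NULL rows produced by LEFT JOIN, turning it into an inner join

Fix: Put 'c.sales > 78025' in the JOIN's ON clause instead of WHERE

Corrected query:
SELECT p.name, c.sales FROM authors p LEFT JOIN novels c ON c.author_id = p.id AND c.sales > 78025

Result:
name    | sales
--------+------
Atwood  | NULL 
Asimov  | NULL 
Borges  | NULL 
Le Guin | NULL 
Austen  | NULL 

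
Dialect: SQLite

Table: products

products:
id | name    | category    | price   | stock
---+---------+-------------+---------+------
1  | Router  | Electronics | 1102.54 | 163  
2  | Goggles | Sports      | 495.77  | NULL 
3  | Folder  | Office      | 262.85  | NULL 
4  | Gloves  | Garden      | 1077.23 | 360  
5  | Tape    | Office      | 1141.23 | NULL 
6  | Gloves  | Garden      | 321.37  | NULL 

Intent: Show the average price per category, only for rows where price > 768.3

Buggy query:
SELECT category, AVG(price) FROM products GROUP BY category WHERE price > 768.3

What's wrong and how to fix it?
Bug: Row-level WHERE must come before GROUP BY in the clause order

Fix: Place WHERE between FROM and GROUP BY

Corrected query:
SELECT category, AVG(price) FROM products WHERE price > 768.3 GROUP BY category

Result:
category    | AVG(price)
------------+-----------
Electronics | 1102.54   
Garden      | 1077.23   
Office      | 1141.23   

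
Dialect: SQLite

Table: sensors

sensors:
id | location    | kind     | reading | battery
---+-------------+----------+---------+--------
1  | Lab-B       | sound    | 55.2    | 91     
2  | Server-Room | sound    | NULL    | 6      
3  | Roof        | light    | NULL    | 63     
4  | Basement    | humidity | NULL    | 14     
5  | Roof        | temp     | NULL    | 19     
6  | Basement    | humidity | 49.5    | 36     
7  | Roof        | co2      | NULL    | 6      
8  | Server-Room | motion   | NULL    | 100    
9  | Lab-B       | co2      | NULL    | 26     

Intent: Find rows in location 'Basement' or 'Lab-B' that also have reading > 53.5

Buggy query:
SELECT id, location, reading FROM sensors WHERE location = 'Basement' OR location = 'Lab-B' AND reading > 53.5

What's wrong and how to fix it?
Bug: AND binds tighter than OR, so this parses as location = 'Basement' OR (location = 'Lab-B' AND reading > 53.5)

Fix: Add parentheses around the OR so the AND applies to both alternatives

Corrected query:
SELECT id, location, reading FROM sensors WHERE (location = 'Basement' OR location = 'Lab-B') AND reading > 53.5

Result:
id | location | reading
---+----------+--------
1  | Lab-B    | 55.2   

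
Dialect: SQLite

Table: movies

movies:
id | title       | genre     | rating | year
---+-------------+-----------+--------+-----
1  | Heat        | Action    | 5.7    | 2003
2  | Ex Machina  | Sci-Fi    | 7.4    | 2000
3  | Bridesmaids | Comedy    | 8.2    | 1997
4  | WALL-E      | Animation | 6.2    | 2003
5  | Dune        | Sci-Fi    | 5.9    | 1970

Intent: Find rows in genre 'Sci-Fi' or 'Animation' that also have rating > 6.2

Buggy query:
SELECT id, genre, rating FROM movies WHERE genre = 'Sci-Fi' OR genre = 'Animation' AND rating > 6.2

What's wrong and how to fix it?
Bug: Without parentheses, AND is evaluated before OR, so the rating filter only applies to the 'Animation' branch

Fix: Add parentheses around the OR so the AND applies to both alternatives

Corrected query:
SELECT id, genre, rating FROM movies WHERE (genre = 'Sci-Fi' OR genre = 'Animation') AND rating > 6.2

Result:
id | genre  | rating
---+--------+-------
2  | Sci-Fi | 7.4   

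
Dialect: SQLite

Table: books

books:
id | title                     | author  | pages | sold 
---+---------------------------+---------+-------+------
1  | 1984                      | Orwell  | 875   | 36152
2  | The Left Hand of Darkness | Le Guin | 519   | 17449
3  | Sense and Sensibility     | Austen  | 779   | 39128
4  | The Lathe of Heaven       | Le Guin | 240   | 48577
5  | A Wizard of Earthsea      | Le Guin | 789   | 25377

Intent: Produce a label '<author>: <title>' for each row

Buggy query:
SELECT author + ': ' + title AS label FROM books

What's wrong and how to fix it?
Bug: SQLite uses || for string concatenation; + coerces text to numbers (yielding 0)

Fix: Replace + with || to concatenate text

Corrected query:
SELECT author || ': ' || title AS label FROM books

Result:
label                             
----------------------------------
Orwell: 1984                      
Le Guin: The Left Hand of Darkness
Austen: Sense and Sensibility     
Le Guin: The Lathe of Heaven      
Le Guin: A Wizard of Earthsea     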